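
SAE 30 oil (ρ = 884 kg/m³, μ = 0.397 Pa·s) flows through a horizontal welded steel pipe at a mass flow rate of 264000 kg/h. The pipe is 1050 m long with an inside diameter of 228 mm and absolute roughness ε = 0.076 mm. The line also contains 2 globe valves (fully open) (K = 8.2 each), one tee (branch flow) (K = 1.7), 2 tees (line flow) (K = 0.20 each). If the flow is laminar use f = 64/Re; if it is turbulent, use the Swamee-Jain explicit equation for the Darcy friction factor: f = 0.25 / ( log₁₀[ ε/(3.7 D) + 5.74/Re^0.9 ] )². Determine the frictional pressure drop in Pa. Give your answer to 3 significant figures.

ΔP ≈ 555000 Pa

ṁ = 264000 kg/h = 264000/3600 = 73.33 kg/s.
A = πD²/4 = π(0.228)²/4 = 0.04083 m²; mean velocity V = ṁ/(ρA) = 73.33/(884 · 0.04083) = 2.032 m/s.
Reynolds number Re = ρVD/μ = 884 · 2.032 · 0.228 / 0.397 = 1032.
Re < 2300 → laminar flow, so f = 64/Re = 64/1032 = 0.06204 (the turbulent correlation is not needed).
Total minor-loss coefficient ΣK = 2·8.2 + 1·1.7 + 2·0.2 = 18.5.
ΔP = [f·L/D + ΣK]·(ρV²/2) = [0.06204·1050/0.228 + 18.5]·(884·2.032²/2) = [285.7 + 18.5]·1825 = 5.551e+05 Pa.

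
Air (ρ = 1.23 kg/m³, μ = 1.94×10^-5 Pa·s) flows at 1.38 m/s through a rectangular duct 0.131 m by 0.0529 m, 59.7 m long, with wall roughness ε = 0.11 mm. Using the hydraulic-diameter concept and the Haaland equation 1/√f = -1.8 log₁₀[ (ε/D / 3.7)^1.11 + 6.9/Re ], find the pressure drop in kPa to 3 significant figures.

ΔP ≈ 0.0337 kPa

Hydraulic diameter D_h = 4A/P = 4·(0.131·0.0529)/(2·(0.131+0.0529)) = 0.02772/0.3678 = 0.07537 m.
Re = ρVD_h/μ = 1.23·1.38·0.07537/1.94e-05 = 6594.
ε/D_h = 0.00011/0.07537 = 0.00146; Haaland gives 1/√f = -1.8 log₁₀[0.000167+0.00105] = 5.249, so f = 0.03629.
ΔP = f(L/D_h)(ρV²/2) = 0.03629·59.7/0.07537·1.171 = 33.67 Pa.
ΔP = 0.0337 kPa.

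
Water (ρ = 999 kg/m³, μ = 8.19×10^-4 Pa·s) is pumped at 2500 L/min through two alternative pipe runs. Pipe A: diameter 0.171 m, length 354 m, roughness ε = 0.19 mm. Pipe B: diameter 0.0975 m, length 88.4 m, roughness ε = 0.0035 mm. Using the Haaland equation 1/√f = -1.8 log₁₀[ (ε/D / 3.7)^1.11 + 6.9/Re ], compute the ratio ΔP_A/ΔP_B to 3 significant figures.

ΔP_A/ΔP_B ≈ 0.388

Pipe A: V = Q/A = 0.04167/0.02297 = 1.814 m/s; Re = 3.784e+05; ε/D = 0.00111; Haaland → f = 0.02082; ΔP_A = f(L/D)(ρV²/2) = 7.088e+04 Pa.
Pipe B: V = Q/A = 0.04167/0.007466 = 5.581 m/s; Re = 6.637e+05; ε/D = 3.59e-05; Haaland → f = 0.01295; ΔP_B = f(L/D)(ρV²/2) = 1.826e+05 Pa.
ΔP_A/ΔP_B = 7.088e+04/1.826e+05 = 0.388.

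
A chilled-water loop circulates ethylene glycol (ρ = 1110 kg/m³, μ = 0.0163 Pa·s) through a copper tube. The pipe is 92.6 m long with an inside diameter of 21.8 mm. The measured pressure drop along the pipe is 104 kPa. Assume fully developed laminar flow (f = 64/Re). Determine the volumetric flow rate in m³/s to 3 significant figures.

For laminar flow, f = 64/Re with Re = ρVD/μ, so Darcy-Weisbach reduces to ΔP = 32μLV/D². Solving for V: V = ΔP·D²/(32μL) = 1.04e+05·(0.0218)²/(32·0.0163·92.6) = 1.023 m/s.
Check: Re = ρVD/μ = 1110·1.023·0.0218/0.0163 = 1519 < 2300, so the laminar assumption holds.
Q = V·A = 1.023·(π/4·0.0218²) = 0.0003819 m³/s = 3.82×10^-4 m³/s.

Q ≈ 3.82×10^-4 m³/s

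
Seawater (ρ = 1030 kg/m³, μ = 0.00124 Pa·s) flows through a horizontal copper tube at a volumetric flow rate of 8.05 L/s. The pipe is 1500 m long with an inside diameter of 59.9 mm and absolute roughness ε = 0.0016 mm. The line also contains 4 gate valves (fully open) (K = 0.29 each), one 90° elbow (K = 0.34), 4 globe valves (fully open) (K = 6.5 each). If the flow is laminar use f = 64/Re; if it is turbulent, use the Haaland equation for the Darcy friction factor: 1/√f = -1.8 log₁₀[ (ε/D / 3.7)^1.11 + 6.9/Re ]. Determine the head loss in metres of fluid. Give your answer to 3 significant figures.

h_f ≈ 186 m

Q = 8.05 L/s = 8.05/1000 = 0.00805 m³/s.
Cross-sectional area A = πD²/4 = π(0.0599)²/4 = 0.002818 m²; mean velocity V = Q/A = 0.00805/0.002818 = 2.857 m/s.
Reynolds number Re = ρVD/μ = 1030 · 2.857 · 0.0599 / 0.00124 = 1.421e+05.
Re > 4000 → turbulent. Relative roughness ε/D = 1.6e-06/0.0599 = 2.67e-05. Haaland: 1/√f = -1.8 log₁₀[(2.67e-05/3.7)^1.11 + 6.9/1.421e+05] = -1.8 log₁₀[1.96e-06 + 4.85e-05] = 7.734, so f = 0.01672.
Total minor-loss coefficient ΣK = 4·0.29 + 1·0.34 + 4·6.5 = 27.5.
ΔP = [f·L/D + ΣK]·(ρV²/2) = [0.01672·1500/0.0599 + 27.5]·(1030·2.857²/2) = [418.7 + 27.5]·4203 = 1.875e+06 Pa.
Head loss h_f = ΔP/(ρg) = 1.875e+06/(1030·9.81) = 186 m.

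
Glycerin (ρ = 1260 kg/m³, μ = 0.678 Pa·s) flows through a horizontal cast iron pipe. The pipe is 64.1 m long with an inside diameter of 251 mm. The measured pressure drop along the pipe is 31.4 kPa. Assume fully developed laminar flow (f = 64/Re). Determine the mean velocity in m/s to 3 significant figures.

V ≈ 1.42 m/s

For laminar flow, f = 64/Re with Re = ρVD/μ, so Darcy-Weisbach reduces to ΔP = 32μLV/D². Solving for V: V = ΔP·D²/(32μL) = 3.14e+04·(0.251)²/(32·0.678·64.1) = 1.422 m/s.
Check: Re = ρVD/μ = 1260·1.422·0.251/0.678 = 663.5 < 2300, so the laminar assumption holds.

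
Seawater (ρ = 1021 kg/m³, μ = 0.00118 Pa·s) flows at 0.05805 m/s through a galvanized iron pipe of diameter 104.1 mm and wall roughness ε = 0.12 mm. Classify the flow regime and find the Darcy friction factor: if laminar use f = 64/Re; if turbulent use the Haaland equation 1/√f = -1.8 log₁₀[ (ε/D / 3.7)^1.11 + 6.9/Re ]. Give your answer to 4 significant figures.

Re = ρVD/μ = 1021·0.05805·0.1041/0.00118 = 5229.
Re > 4000 → turbulent. ε/D = 0.00012/0.1041 = 0.00115; Haaland: 1/√f = -1.8 log₁₀[0.000128 + 0.00132] = 5.111, so f = 0.03829.

f ≈ 0.03829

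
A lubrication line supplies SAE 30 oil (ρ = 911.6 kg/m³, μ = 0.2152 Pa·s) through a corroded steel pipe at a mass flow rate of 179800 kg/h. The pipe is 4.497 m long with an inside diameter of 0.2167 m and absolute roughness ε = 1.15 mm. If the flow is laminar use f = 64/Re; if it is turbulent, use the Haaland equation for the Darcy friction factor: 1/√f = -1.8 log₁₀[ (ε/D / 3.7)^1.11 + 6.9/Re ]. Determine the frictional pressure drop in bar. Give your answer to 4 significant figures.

ṁ = 179800 kg/h = 179800/3600 = 49.94 kg/s.
A = πD²/4 = π(0.2167)²/4 = 0.03688 m²; mean velocity V = ṁ/(ρA) = 49.94/(911.6 · 0.03688) = 1.486 m/s.
Reynolds number Re = ρVD/μ = 911.6 · 1.486 · 0.2167 / 0.215 = 1364.
Re < 2300 → laminar flow, so f = 64/Re = 64/1364 = 0.04693 (the turbulent correlation is not needed).
Darcy-Weisbach: ΔP = f(L/D)(ρV²/2) = 0.04693·(4.497/0.2167)·(911.6·1.486²/2) = 0.04693·20.75·1006 = 979.7 Pa.
ΔP = 979.7 Pa = 0.009797 bar.

ΔP ≈ 0.009797 bar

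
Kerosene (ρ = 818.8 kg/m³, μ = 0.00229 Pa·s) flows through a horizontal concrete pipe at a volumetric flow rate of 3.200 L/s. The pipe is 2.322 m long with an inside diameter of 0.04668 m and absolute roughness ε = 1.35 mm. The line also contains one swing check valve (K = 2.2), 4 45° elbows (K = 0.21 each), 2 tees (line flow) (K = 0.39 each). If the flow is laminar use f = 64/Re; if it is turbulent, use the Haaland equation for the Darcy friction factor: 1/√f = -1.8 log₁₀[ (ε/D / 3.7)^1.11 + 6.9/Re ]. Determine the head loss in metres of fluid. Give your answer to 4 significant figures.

Q = 3.200 L/s = 3.200/1000 = 0.0032 m³/s.
Cross-sectional area A = πD²/4 = π(0.04668)²/4 = 0.001711 m²; mean velocity V = Q/A = 0.0032/0.001711 = 1.87 m/s.
Reynolds number Re = ρVD/μ = 818.8 · 1.87 · 0.04668 / 0.00229 = 3.121e+04.
Re > 4000 → turbulent. Relative roughness ε/D = 0.00135/0.04668 = 0.0289. Haaland: 1/√f = -1.8 log₁₀[(0.0289/3.7)^1.11 + 6.9/3.121e+04] = -1.8 log₁₀[0.00458 + 0.000221] = 4.173, so f = 0.05743.
Total minor-loss coefficient ΣK = 1·2.2 + 4·0.21 + 2·0.39 = 3.82.
ΔP = [f·L/D + ΣK]·(ρV²/2) = [0.05743·2.322/0.04668 + 3.82]·(818.8·1.87²/2) = [2.857 + 3.82]·1431 = 9556 Pa.
Head loss h_f = ΔP/(ρg) = 9556/(818.8·9.81) = 1.190 m.

h_f ≈ 1.190 m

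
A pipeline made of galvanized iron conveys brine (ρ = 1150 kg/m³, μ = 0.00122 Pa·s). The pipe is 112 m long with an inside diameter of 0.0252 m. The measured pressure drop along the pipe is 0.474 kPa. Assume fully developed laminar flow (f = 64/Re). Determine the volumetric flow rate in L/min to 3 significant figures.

Q ≈ 2.06 L/min

For laminar flow, f = 64/Re with Re = ρVD/μ, so Darcy-Weisbach reduces to ΔP = 32μLV/D². Solving for V: V = ΔP·D²/(32μL) = 474·(0.0252)²/(32·0.00122·112) = 0.06884 m/s.
Check: Re = ρVD/μ = 1150·0.06884·0.0252/0.00122 = 1635 < 2300, so the laminar assumption holds.
Q = V·A = 0.06884·(π/4·0.0252²) = 3.434e-05 m³/s = 2.06 L/min.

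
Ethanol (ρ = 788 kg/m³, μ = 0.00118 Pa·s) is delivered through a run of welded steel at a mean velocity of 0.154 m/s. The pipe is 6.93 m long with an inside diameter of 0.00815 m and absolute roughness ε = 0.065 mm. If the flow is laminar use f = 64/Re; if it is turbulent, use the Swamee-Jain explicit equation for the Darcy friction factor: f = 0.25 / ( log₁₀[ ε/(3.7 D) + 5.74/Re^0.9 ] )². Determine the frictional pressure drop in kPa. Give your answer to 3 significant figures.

Reynolds number Re = ρVD/μ = 788 · 0.154 · 0.00815 / 0.00118 = 838.2.
Re < 2300 → laminar flow, so f = 64/Re = 64/838.2 = 0.07636 (the turbulent correlation is not needed).
Darcy-Weisbach: ΔP = f(L/D)(ρV²/2) = 0.07636·(6.93/0.00815)·(788·0.154²/2) = 0.07636·850.3·9.344 = 606.7 Pa.
ΔP = 606.7 Pa = 0.607 kPa.

ΔP ≈ 0.607 kPa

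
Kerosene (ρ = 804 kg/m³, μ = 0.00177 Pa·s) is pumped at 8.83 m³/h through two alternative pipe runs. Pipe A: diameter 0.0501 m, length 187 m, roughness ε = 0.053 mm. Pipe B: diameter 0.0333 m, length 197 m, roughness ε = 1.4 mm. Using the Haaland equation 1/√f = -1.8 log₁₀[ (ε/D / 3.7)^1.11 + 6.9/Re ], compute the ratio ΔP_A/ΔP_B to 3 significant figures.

ΔP_A/ΔP_B ≈ 0.0479

Pipe A: V = Q/A = 0.002453/0.001971 = 1.244 m/s; Re = 2.831e+04; ε/D = 0.00106; Haaland → f = 0.02603; ΔP_A = f(L/D)(ρV²/2) = 6.046e+04 Pa.
Pipe B: V = Q/A = 0.002453/0.0008709 = 2.816 m/s; Re = 4.26e+04; ε/D = 0.042; Haaland → f = 0.06687; ΔP_B = f(L/D)(ρV²/2) = 1.261e+06 Pa.
ΔP_A/ΔP_B = 6.046e+04/1.261e+06 = 0.0479.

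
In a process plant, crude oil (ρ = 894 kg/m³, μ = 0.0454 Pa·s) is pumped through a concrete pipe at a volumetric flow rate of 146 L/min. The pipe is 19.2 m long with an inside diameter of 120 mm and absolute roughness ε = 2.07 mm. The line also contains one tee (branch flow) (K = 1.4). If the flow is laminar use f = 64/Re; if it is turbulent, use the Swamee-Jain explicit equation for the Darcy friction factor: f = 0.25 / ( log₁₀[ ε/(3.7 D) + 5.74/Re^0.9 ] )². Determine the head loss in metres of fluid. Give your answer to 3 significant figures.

h_f ≈ 0.0508 m

Q = 146 L/min = 146/60000 = 0.002433 m³/s.
Cross-sectional area A = πD²/4 = π(0.12)²/4 = 0.01131 m²; mean velocity V = Q/A = 0.002433/0.01131 = 0.2152 m/s.
Reynolds number Re = ρVD/μ = 894 · 0.2152 · 0.12 / 0.0454 = 508.4.
Re < 2300 → laminar flow, so f = 64/Re = 64/508.4 = 0.1259 (the turbulent correlation is not needed).
Total minor-loss coefficient ΣK = 1·1.4 = 1.4.
ΔP = [f·L/D + ΣK]·(ρV²/2) = [0.1259·19.2/0.12 + 1.4]·(894·0.2152²/2) = [20.14 + 1.4]·20.69 = 445.7 Pa.
Head loss h_f = ΔP/(ρg) = 445.7/(894·9.81) = 0.0508 m.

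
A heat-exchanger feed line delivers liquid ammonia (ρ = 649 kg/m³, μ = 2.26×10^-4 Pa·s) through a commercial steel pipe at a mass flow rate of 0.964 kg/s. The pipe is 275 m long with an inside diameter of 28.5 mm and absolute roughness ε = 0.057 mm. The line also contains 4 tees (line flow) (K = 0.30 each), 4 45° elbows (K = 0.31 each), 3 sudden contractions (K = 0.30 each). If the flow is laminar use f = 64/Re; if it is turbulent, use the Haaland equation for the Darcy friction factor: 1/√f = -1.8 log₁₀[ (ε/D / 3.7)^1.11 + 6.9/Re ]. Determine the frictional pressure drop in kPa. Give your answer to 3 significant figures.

A = πD²/4 = π(0.0285)²/4 = 0.0006379 m²; mean velocity V = ṁ/(ρA) = 0.964/(649 · 0.0006379) = 2.328 m/s.
Reynolds number Re = ρVD/μ = 649 · 2.328 · 0.0285 / 0.000226 = 1.906e+05.
Re > 4000 → turbulent. Relative roughness ε/D = 5.7e-05/0.0285 = 0.002. Haaland: 1/√f = -1.8 log₁₀[(0.002/3.7)^1.11 + 6.9/1.906e+05] = -1.8 log₁₀[0.000236 + 3.62e-05] = 6.416, so f = 0.02429.
Total minor-loss coefficient ΣK = 4·0.3 + 4·0.31 + 3·0.3 = 3.34.
ΔP = [f·L/D + ΣK]·(ρV²/2) = [0.02429·275/0.0285 + 3.34]·(649·2.328²/2) = [234.4 + 3.34]·1759 = 4.182e+05 Pa.
ΔP = 4.182e+05 Pa = 418 kPa.

ΔP ≈ 418 kPa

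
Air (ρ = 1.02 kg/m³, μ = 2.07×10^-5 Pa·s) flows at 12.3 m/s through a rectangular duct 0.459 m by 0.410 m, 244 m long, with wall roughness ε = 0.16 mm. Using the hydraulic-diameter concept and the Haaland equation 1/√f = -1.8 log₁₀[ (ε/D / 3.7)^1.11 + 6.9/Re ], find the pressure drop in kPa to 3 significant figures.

Hydraulic diameter D_h = 4A/P = 4·(0.459·0.41)/(2·(0.459+0.41)) = 0.7528/1.738 = 0.4331 m.
Re = ρVD_h/μ = 1.02·12.3·0.4331/2.07e-05 = 2.625e+05.
ε/D_h = 0.00016/0.4331 = 0.000369; Haaland gives 1/√f = -1.8 log₁₀[3.62e-05+2.63e-05] = 7.567, so f = 0.01746.
ΔP = f(L/D_h)(ρV²/2) = 0.01746·244/0.4331·77.16 = 759.1 Pa.
ΔP = 0.759 kPa.

ΔP ≈ 0.759 kPa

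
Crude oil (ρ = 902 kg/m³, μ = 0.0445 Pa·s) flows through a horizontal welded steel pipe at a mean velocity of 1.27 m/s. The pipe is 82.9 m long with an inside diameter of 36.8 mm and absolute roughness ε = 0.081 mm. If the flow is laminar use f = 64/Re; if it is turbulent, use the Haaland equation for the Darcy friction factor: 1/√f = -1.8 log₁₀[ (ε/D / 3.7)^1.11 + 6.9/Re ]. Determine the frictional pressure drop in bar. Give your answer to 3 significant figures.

Reynolds number Re = ρVD/μ = 902 · 1.27 · 0.0368 / 0.0445 = 947.3.
Re < 2300 → laminar flow, so f = 64/Re = 64/947.3 = 0.06756 (the turbulent correlation is not needed).
Darcy-Weisbach: ΔP = f(L/D)(ρV²/2) = 0.06756·(82.9/0.0368)·(902·1.27²/2) = 0.06756·2253·727.4 = 1.107e+05 Pa.
ΔP = 1.107e+05 Pa = 1.11 bar.

ΔP ≈ 1.11 bar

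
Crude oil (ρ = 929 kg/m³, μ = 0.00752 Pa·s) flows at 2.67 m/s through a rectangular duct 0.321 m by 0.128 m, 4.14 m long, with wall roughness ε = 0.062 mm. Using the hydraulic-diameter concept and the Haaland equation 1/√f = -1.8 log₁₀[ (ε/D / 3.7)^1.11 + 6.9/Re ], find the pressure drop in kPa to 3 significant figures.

Hydraulic diameter D_h = 4A/P = 4·(0.321·0.128)/(2·(0.321+0.128)) = 0.1644/0.898 = 0.183 m.
Re = ρVD_h/μ = 929·2.67·0.183/0.00752 = 6.037e+04.
ε/D_h = 6.2e-05/0.183 = 0.000339; Haaland gives 1/√f = -1.8 log₁₀[3.29e-05+0.000114] = 6.898, so f = 0.02102.
ΔP = f(L/D_h)(ρV²/2) = 0.02102·4.14/0.183·3311 = 1574 Pa.
ΔP = 1.57 kPa.

ΔP ≈ 1.57 kPa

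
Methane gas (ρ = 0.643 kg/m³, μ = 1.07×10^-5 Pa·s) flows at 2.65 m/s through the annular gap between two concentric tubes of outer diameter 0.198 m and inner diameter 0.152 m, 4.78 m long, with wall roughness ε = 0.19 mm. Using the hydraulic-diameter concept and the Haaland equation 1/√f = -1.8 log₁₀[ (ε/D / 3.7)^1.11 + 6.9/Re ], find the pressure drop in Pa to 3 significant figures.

Hydraulic diameter D_h = 4A/P = D_o - D_i = 0.198 - 0.152 = 0.046 m.
Re = ρVD_h/μ = 0.643·2.65·0.046/1.07e-05 = 7325.
ε/D_h = 0.00019/0.046 = 0.00413; Haaland gives 1/√f = -1.8 log₁₀[0.000529+0.000942] = 5.099, so f = 0.03847.
ΔP = f(L/D_h)(ρV²/2) = 0.03847·4.78/0.046·2.258 = 9.025 Pa.

ΔP ≈ 9.02 Pa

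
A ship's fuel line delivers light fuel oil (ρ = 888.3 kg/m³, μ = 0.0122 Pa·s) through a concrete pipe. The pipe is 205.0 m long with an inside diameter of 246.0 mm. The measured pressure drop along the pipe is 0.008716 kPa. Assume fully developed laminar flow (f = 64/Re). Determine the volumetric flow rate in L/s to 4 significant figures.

Q ≈ 0.3132 L/s

For laminar flow, f = 64/Re with Re = ρVD/μ, so Darcy-Weisbach reduces to ΔP = 32μLV/D². Solving for V: V = ΔP·D²/(32μL) = 8.716·(0.246)²/(32·0.0122·205) = 0.006591 m/s.
Check: Re = ρVD/μ = 888.3·0.006591·0.246/0.0122 = 118 < 2300, so the laminar assumption holds.
Q = V·A = 0.006591·(π/4·0.246²) = 0.0003132 m³/s = 0.3132 L/s.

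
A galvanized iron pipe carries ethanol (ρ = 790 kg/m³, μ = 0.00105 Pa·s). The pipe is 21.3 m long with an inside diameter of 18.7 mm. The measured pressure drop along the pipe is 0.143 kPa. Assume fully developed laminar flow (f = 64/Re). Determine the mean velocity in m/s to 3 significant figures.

For laminar flow, f = 64/Re with Re = ρVD/μ, so Darcy-Weisbach reduces to ΔP = 32μLV/D². Solving for V: V = ΔP·D²/(32μL) = 143·(0.0187)²/(32·0.00105·21.3) = 0.06987 m/s.
Check: Re = ρVD/μ = 790·0.06987·0.0187/0.00105 = 983.1 < 2300, so the laminar assumption holds.

V ≈ 0.0699 m/s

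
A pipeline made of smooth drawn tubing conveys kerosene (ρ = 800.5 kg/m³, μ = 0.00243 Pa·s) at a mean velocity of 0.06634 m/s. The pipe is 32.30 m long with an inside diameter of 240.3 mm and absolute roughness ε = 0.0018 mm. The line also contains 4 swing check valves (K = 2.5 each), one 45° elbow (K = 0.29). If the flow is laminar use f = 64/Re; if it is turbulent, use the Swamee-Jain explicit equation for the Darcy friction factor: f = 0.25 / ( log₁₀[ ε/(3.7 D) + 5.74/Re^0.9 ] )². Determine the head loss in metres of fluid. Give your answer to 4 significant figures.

Reynolds number Re = ρVD/μ = 800.5 · 0.06634 · 0.2403 / 0.00243 = 5252.
Re > 4000 → turbulent. Relative roughness ε/D = 1.8e-06/0.2403 = 7.49e-06. Swamee-Jain: f = 0.25/(log₁₀[7.49e-06/3.7 + 5.74/5252^0.9])² = 0.25/(log₁₀[2.02e-06 + 0.00257])² = 0.25/(-2.589)² = 0.0373.
Total minor-loss coefficient ΣK = 4·2.5 + 1·0.29 = 10.3.
ΔP = [f·L/D + ΣK]·(ρV²/2) = [0.0373·32.3/0.2403 + 10.3]·(800.5·0.06634²/2) = [5.013 + 10.3]·1.761 = 26.96 Pa.
Head loss h_f = ΔP/(ρg) = 26.96/(800.5·9.81) = 0.003433 m.

h_f ≈ 0.003433 m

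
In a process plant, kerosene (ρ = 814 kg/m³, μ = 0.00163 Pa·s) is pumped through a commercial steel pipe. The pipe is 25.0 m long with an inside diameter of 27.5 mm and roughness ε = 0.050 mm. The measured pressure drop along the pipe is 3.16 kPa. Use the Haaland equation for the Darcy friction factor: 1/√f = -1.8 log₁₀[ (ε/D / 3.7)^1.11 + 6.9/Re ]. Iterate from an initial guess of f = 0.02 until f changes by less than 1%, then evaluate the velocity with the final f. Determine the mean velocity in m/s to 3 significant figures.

V ≈ 0.483 m/s

Rearranging Darcy-Weisbach: V = √(2·ΔP·D/(f·L·ρ)). With ε/D = 5e-05/0.0275 = 0.00182, iterate starting from f = 0.02:
  f = 0.02 → V = √(2·3160·0.0275/(0.02·25·814)) = 0.6535 m/s; Re = ρVD/μ = 8974; f → 0.03411
  f = 0.03411 → V = 0.5004 m/s; Re = 6872; f → 0.03633
  f = 0.03633 → V = 0.4849 m/s; Re = 6659; f → 0.03661
Converged (Δf/f < 1%). With the final f = 0.03661: V = √(2·3160·0.0275/(0.03661·25·814)) = 0.483 m/s.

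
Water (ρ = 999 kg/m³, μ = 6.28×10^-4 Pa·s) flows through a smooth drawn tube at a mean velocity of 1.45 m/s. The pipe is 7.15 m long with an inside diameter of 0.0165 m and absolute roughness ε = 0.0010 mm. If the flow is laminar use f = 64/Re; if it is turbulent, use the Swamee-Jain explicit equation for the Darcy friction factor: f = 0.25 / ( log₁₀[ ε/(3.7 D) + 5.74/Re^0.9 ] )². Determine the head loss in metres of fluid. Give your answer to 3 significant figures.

Reynolds number Re = ρVD/μ = 999 · 1.45 · 0.0165 / 0.000628 = 3.806e+04.
Re > 4000 → turbulent. Relative roughness ε/D = 1e-06/0.0165 = 6.06e-05. Swamee-Jain: f = 0.25/(log₁₀[6.06e-05/3.7 + 5.74/3.806e+04^0.9])² = 0.25/(log₁₀[1.64e-05 + 0.000433])² = 0.25/(-3.347)² = 0.02231.
Darcy-Weisbach: ΔP = f(L/D)(ρV²/2) = 0.02231·(7.15/0.0165)·(999·1.45²/2) = 0.02231·433.3·1050 = 1.015e+04 Pa.
Head loss h_f = ΔP/(ρg) = 1.015e+04/(999·9.81) = 1.04 m.

h_f ≈ 1.04 m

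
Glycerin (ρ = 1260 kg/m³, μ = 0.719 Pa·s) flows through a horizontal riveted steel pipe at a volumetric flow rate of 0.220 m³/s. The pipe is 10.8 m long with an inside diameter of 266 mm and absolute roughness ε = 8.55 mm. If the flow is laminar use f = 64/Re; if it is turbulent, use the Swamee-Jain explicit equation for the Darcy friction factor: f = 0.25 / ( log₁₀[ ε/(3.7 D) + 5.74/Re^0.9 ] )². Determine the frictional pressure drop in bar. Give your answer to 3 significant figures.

ΔP ≈ 0.139 bar

Cross-sectional area A = πD²/4 = π(0.266)²/4 = 0.05557 m²; mean velocity V = Q/A = 0.22/0.05557 = 3.959 m/s.
Reynolds number Re = ρVD/μ = 1260 · 3.959 · 0.266 / 0.719 = 1845.
Re < 2300 → laminar flow, so f = 64/Re = 64/1845 = 0.03468 (the turbulent correlation is not needed).
Darcy-Weisbach: ΔP = f(L/D)(ρV²/2) = 0.03468·(10.8/0.266)·(1260·3.959²/2) = 0.03468·40.6·9874 = 1.39e+04 Pa.
ΔP = 1.39e+04 Pa = 0.139 bar.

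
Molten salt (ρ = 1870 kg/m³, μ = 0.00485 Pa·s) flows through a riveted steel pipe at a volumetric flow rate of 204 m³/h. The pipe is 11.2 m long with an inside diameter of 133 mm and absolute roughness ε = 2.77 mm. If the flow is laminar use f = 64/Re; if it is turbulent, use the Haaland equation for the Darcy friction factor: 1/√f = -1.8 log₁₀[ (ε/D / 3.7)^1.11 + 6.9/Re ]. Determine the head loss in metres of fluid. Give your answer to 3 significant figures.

Q = 204 m³/h = 204/3600 = 0.05667 m³/s.
Cross-sectional area A = πD²/4 = π(0.133)²/4 = 0.01389 m²; mean velocity V = Q/A = 0.05667/0.01389 = 4.079 m/s.
Reynolds number Re = ρVD/μ = 1870 · 4.079 · 0.133 / 0.00485 = 2.092e+05.
Re > 4000 → turbulent. Relative roughness ε/D = 0.00277/0.133 = 0.0208. Haaland: 1/√f = -1.8 log₁₀[(0.0208/3.7)^1.11 + 6.9/2.092e+05] = -1.8 log₁₀[0.00318 + 3.3e-05] = 4.487, so f = 0.04968.
Darcy-Weisbach: ΔP = f(L/D)(ρV²/2) = 0.04968·(11.2/0.133)·(1870·4.079²/2) = 0.04968·84.21·1.556e+04 = 6.507e+04 Pa.
Head loss h_f = ΔP/(ρg) = 6.507e+04/(1870·9.81) = 3.55 m.

h_f ≈ 3.55 m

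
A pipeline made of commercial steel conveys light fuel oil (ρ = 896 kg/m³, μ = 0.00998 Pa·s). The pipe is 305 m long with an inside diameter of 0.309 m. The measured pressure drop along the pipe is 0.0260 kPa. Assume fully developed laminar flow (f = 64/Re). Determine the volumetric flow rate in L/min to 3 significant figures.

Q ≈ 115 L/min

For laminar flow, f = 64/Re with Re = ρVD/μ, so Darcy-Weisbach reduces to ΔP = 32μLV/D². Solving for V: V = ΔP·D²/(32μL) = 26·(0.309)²/(32·0.00998·305) = 0.02549 m/s.
Check: Re = ρVD/μ = 896·0.02549·0.309/0.00998 = 707 < 2300, so the laminar assumption holds.
Q = V·A = 0.02549·(π/4·0.309²) = 0.001911 m³/s = 115 L/min.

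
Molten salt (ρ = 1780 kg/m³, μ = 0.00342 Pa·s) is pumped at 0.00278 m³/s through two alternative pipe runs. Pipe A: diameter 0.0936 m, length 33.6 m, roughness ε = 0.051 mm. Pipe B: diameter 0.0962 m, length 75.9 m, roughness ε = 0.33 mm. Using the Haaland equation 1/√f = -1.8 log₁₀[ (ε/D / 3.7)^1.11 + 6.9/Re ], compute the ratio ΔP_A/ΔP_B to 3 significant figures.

ΔP_A/ΔP_B ≈ 0.425

Pipe A: V = Q/A = 0.00278/0.006881 = 0.404 m/s; Re = 1.968e+04; ε/D = 0.000545; Haaland → f = 0.02684; ΔP_A = f(L/D)(ρV²/2) = 1400 Pa.
Pipe B: V = Q/A = 0.00278/0.007268 = 0.3825 m/s; Re = 1.915e+04; ε/D = 0.00343; Haaland → f = 0.03207; ΔP_B = f(L/D)(ρV²/2) = 3294 Pa.
ΔP_A/ΔP_B = 1400/3294 = 0.425.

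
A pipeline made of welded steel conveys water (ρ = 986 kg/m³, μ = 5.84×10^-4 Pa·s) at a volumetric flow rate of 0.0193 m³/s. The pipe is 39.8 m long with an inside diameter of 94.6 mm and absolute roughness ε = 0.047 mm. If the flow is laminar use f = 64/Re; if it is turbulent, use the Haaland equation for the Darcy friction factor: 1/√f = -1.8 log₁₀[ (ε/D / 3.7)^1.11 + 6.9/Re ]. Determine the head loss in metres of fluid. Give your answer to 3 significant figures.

Cross-sectional area A = πD²/4 = π(0.0946)²/4 = 0.007029 m²; mean velocity V = Q/A = 0.0193/0.007029 = 2.746 m/s.
Reynolds number Re = ρVD/μ = 986 · 2.746 · 0.0946 / 0.000584 = 4.386e+05.
Re > 4000 → turbulent. Relative roughness ε/D = 4.7e-05/0.0946 = 0.000497. Haaland: 1/√f = -1.8 log₁₀[(0.000497/3.7)^1.11 + 6.9/4.386e+05] = -1.8 log₁₀[5.04e-05 + 1.57e-05] = 7.524, so f = 0.01767.
Darcy-Weisbach: ΔP = f(L/D)(ρV²/2) = 0.01767·(39.8/0.0946)·(986·2.746²/2) = 0.01767·420.7·3717 = 2.763e+04 Pa.
Head loss h_f = ΔP/(ρg) = 2.763e+04/(986·9.81) = 2.86 m.

h_f ≈ 2.86 m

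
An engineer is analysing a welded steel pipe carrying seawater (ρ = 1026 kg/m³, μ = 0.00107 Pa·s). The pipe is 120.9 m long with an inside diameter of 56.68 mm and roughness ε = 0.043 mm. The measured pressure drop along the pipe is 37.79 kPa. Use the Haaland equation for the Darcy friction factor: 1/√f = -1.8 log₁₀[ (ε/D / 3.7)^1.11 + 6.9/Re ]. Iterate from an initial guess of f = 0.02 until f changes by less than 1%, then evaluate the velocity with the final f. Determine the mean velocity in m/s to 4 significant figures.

Rearranging Darcy-Weisbach: V = √(2·ΔP·D/(f·L·ρ)). With ε/D = 4.3e-05/0.05668 = 0.000759, iterate starting from f = 0.02:
  f = 0.02 → V = √(2·3.779e+04·0.05668/(0.02·120.9·1026)) = 1.314 m/s; Re = ρVD/μ = 7.142e+04; f → 0.02193
  f = 0.02193 → V = 1.255 m/s; Re = 6.82e+04; f → 0.02206
Converged (Δf/f < 1%). With the final f = 0.02206: V = √(2·3.779e+04·0.05668/(0.02206·120.9·1026)) = 1.251 m/s.

V ≈ 1.251 m/s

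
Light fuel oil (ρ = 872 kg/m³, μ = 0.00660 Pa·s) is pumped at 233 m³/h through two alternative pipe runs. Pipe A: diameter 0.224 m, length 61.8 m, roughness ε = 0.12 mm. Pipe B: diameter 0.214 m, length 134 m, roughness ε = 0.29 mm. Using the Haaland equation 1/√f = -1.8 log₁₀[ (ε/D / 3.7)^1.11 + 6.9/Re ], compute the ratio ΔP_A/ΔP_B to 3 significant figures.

Pipe A: V = Q/A = 0.06472/0.03941 = 1.642 m/s; Re = 4.861e+04; ε/D = 0.000536; Haaland → f = 0.02247; ΔP_A = f(L/D)(ρV²/2) = 7291 Pa.
Pipe B: V = Q/A = 0.06472/0.03597 = 1.799 m/s; Re = 5.088e+04; ε/D = 0.00136; Haaland → f = 0.02464; ΔP_B = f(L/D)(ρV²/2) = 2.178e+04 Pa.
ΔP_A/ΔP_B = 7291/2.178e+04 = 0.335.

ΔP_A/ΔP_B ≈ 0.335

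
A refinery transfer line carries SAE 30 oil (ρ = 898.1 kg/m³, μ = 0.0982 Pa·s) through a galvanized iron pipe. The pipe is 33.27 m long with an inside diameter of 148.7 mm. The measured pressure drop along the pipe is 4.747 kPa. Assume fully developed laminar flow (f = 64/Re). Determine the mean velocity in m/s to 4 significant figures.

For laminar flow, f = 64/Re with Re = ρVD/μ, so Darcy-Weisbach reduces to ΔP = 32μLV/D². Solving for V: V = ΔP·D²/(32μL) = 4747·(0.1487)²/(32·0.0982·33.27) = 1.004 m/s.
Check: Re = ρVD/μ = 898.1·1.004·0.1487/0.0982 = 1365 < 2300, so the laminar assumption holds.

V ≈ 1.004 m/s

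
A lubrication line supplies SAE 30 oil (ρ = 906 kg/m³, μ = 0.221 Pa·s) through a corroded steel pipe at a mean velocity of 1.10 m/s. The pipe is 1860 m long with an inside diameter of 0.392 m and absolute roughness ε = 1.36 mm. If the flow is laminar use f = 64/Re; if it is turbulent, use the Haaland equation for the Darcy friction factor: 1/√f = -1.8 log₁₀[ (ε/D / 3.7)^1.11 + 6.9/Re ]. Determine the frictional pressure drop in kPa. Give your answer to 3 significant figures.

ΔP ≈ 94.2 kPa

Reynolds number Re = ρVD/μ = 906 · 1.1 · 0.392 / 0.221 = 1768.
Re < 2300 → laminar flow, so f = 64/Re = 64/1768 = 0.0362 (the turbulent correlation is not needed).
Darcy-Weisbach: ΔP = f(L/D)(ρV²/2) = 0.0362·(1860/0.392)·(906·1.1²/2) = 0.0362·4745·548.1 = 9.416e+04 Pa.
ΔP = 9.416e+04 Pa = 94.2 kPa.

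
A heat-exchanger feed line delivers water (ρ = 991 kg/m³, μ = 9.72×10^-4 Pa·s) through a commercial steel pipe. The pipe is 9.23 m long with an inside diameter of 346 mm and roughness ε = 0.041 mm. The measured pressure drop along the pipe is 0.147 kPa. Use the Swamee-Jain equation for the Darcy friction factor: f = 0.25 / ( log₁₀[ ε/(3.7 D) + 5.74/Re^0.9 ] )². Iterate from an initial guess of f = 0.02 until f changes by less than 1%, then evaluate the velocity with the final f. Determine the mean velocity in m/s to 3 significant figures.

V ≈ 0.844 m/s

Rearranging Darcy-Weisbach: V = √(2·ΔP·D/(f·L·ρ)). With ε/D = 4.1e-05/0.346 = 0.000118, iterate starting from f = 0.02:
  f = 0.02 → V = √(2·147·0.346/(0.02·9.23·991)) = 0.7457 m/s; Re = ρVD/μ = 2.631e+05; f → 0.01589
  f = 0.01589 → V = 0.8366 m/s; Re = 2.951e+05; f → 0.01564
  f = 0.01564 → V = 0.8431 m/s; Re = 2.974e+05; f → 0.01563
Converged (Δf/f < 1%). With the final f = 0.01563: V = √(2·147·0.346/(0.01563·9.23·991)) = 0.8436 m/s.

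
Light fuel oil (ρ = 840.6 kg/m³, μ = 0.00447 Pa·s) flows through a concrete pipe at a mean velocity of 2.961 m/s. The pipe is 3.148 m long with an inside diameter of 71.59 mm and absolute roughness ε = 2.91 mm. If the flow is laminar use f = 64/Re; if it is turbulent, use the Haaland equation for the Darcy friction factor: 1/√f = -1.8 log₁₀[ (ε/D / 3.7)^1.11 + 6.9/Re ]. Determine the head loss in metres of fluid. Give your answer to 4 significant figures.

h_f ≈ 1.296 m

Reynolds number Re = ρVD/μ = 840.6 · 2.961 · 0.07159 / 0.00447 = 3.986e+04.
Re > 4000 → turbulent. Relative roughness ε/D = 0.00291/0.07159 = 0.0406. Haaland: 1/√f = -1.8 log₁₀[(0.0406/3.7)^1.11 + 6.9/3.986e+04] = -1.8 log₁₀[0.00669 + 0.000173] = 3.894, so f = 0.06593.
Darcy-Weisbach: ΔP = f(L/D)(ρV²/2) = 0.06593·(3.148/0.07159)·(840.6·2.961²/2) = 0.06593·43.97·3685 = 1.068e+04 Pa.
Head loss h_f = ΔP/(ρg) = 1.068e+04/(840.6·9.81) = 1.296 m.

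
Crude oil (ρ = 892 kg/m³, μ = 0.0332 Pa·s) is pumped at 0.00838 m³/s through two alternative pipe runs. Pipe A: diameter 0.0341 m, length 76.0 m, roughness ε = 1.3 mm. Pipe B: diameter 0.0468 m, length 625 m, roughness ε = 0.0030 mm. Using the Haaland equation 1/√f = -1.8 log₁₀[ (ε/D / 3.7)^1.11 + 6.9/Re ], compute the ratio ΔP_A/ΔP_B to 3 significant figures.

Pipe A: V = Q/A = 0.00838/0.0009133 = 9.176 m/s; Re = 8407; ε/D = 0.0381; Haaland → f = 0.06666; ΔP_A = f(L/D)(ρV²/2) = 5.579e+06 Pa.
Pipe B: V = Q/A = 0.00838/0.00172 = 4.871 m/s; Re = 6125; ε/D = 6.41e-05; Haaland → f = 0.03556; ΔP_B = f(L/D)(ρV²/2) = 5.026e+06 Pa.
ΔP_A/ΔP_B = 5.579e+06/5.026e+06 = 1.11.

ΔP_A/ΔP_B ≈ 1.11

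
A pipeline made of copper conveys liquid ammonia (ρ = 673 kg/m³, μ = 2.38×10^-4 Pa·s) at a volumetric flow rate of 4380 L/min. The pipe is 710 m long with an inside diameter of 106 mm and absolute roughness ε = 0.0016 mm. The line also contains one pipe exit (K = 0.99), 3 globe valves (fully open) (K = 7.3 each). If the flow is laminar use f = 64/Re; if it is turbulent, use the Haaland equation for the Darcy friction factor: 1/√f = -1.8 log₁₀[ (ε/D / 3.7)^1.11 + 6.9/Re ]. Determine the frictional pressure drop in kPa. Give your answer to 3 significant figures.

Q = 4380 L/min = 4380/60000 = 0.073 m³/s.
Cross-sectional area A = πD²/4 = π(0.106)²/4 = 0.008825 m²; mean velocity V = Q/A = 0.073/0.008825 = 8.272 m/s.
Reynolds number Re = ρVD/μ = 673 · 8.272 · 0.106 / 0.000238 = 2.48e+06.
Re > 4000 → turbulent. Relative roughness ε/D = 1.6e-06/0.106 = 1.51e-05. Haaland: 1/√f = -1.8 log₁₀[(1.51e-05/3.7)^1.11 + 6.9/2.48e+06] = -1.8 log₁₀[1.04e-06 + 2.78e-06] = 9.751, so f = 0.01052.
Total minor-loss coefficient ΣK = 1·0.99 + 3·7.3 = 22.9.
ΔP = [f·L/D + ΣK]·(ρV²/2) = [0.01052·710/0.106 + 22.9]·(673·8.272²/2) = [70.44 + 22.9]·2.303e+04 = 2.149e+06 Pa.
ΔP = 2.149e+06 Pa = 2150 kPa.

ΔP ≈ 2150 kPa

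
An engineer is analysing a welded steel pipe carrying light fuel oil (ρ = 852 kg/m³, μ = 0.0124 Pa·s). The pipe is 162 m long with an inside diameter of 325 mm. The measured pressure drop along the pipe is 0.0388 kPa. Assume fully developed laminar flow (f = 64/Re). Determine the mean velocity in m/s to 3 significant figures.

For laminar flow, f = 64/Re with Re = ρVD/μ, so Darcy-Weisbach reduces to ΔP = 32μLV/D². Solving for V: V = ΔP·D²/(32μL) = 38.8·(0.325)²/(32·0.0124·162) = 0.06375 m/s.
Check: Re = ρVD/μ = 852·0.06375·0.325/0.0124 = 1424 < 2300, so the laminar assumption holds.

V ≈ 0.0638 m/s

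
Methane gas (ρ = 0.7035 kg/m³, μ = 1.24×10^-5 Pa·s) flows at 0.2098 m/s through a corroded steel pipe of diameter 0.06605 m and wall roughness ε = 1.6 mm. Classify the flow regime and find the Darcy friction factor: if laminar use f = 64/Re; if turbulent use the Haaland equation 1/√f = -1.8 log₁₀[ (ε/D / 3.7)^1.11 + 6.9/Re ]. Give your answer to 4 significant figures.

f ≈ 0.08141

Re = ρVD/μ = 0.7035·0.2098·0.06605/1.24e-05 = 786.2.
Re < 2300 → laminar, so f = 64/Re = 0.08141 (roughness is irrelevant in laminar flow).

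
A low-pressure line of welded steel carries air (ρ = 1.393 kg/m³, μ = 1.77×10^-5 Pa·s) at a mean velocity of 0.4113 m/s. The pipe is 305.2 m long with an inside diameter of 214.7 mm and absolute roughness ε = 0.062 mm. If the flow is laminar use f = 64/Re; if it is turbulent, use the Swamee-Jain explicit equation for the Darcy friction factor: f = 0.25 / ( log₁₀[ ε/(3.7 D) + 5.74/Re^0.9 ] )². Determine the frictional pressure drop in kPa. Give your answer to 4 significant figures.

Reynolds number Re = ρVD/μ = 1.393 · 0.4113 · 0.2147 / 1.77e-05 = 6950.
Re > 4000 → turbulent. Relative roughness ε/D = 6.2e-05/0.2147 = 0.000289. Swamee-Jain: f = 0.25/(log₁₀[0.000289/3.7 + 5.74/6950^0.9])² = 0.25/(log₁₀[7.8e-05 + 0.002])² = 0.25/(-2.682)² = 0.03475.
Darcy-Weisbach: ΔP = f(L/D)(ρV²/2) = 0.03475·(305.2/0.2147)·(1.393·0.4113²/2) = 0.03475·1422·0.1178 = 5.82 Pa.
ΔP = 5.82 Pa = 0.005820 kPa.

ΔP ≈ 0.005820 kPa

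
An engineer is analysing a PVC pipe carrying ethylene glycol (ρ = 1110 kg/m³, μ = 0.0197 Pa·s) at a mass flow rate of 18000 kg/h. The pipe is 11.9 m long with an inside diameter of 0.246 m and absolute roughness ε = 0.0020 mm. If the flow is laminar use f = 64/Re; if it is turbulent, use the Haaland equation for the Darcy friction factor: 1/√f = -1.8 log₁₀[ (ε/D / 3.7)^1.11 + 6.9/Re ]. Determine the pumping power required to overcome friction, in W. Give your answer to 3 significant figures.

ṁ = 18000 kg/h = 18000/3600 = 5 kg/s.
A = πD²/4 = π(0.246)²/4 = 0.04753 m²; mean velocity V = ṁ/(ρA) = 5/(1110 · 0.04753) = 0.09477 m/s.
Reynolds number Re = ρVD/μ = 1110 · 0.09477 · 0.246 / 0.0197 = 1314.
Re < 2300 → laminar flow, so f = 64/Re = 64/1314 = 0.04872 (the turbulent correlation is not needed).
Darcy-Weisbach: ΔP = f(L/D)(ρV²/2) = 0.04872·(11.9/0.246)·(1110·0.09477²/2) = 0.04872·48.37·4.985 = 11.75 Pa.
Q = ṁ/ρ = 5/1110 = 0.004505 m³/s.
Pumping power P = QΔP = 0.004505·11.75 = 0.05292 W = 0.0529 W.

P ≈ 0.0529 W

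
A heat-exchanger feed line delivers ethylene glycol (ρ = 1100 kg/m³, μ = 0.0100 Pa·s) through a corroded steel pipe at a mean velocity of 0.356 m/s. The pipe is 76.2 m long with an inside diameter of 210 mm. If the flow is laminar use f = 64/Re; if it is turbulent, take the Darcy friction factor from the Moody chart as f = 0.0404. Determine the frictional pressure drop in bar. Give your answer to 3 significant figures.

ΔP ≈ 0.0102 bar

Reynolds number Re = ρVD/μ = 1100 · 0.356 · 0.21 / 0.01 = 8224.
Re > 4000 → turbulent; use the Moody-chart value f = 0.0404.
Darcy-Weisbach: ΔP = f(L/D)(ρV²/2) = 0.0404·(76.2/0.21)·(1100·0.356²/2) = 0.0404·362.9·69.7 = 1022 Pa.
ΔP = 1022 Pa = 0.0102 bar.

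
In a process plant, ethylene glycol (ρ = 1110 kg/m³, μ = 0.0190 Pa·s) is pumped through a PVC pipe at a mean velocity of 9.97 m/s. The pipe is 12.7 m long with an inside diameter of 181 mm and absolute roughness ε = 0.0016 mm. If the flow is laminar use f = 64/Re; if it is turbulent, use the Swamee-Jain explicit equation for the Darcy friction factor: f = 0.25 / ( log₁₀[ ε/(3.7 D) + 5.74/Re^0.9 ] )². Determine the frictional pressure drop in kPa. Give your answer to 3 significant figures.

ΔP ≈ 68.6 kPa

Reynolds number Re = ρVD/μ = 1110 · 9.97 · 0.181 / 0.019 = 1.054e+05.
Re > 4000 → turbulent. Relative roughness ε/D = 1.6e-06/0.181 = 8.84e-06. Swamee-Jain: f = 0.25/(log₁₀[8.84e-06/3.7 + 5.74/1.054e+05^0.9])² = 0.25/(log₁₀[2.39e-06 + 0.000173])² = 0.25/(-3.756)² = 0.01772.
Darcy-Weisbach: ΔP = f(L/D)(ρV²/2) = 0.01772·(12.7/0.181)·(1110·9.97²/2) = 0.01772·70.17·5.517e+04 = 6.86e+04 Pa.
ΔP = 6.86e+04 Pa = 68.6 kPa.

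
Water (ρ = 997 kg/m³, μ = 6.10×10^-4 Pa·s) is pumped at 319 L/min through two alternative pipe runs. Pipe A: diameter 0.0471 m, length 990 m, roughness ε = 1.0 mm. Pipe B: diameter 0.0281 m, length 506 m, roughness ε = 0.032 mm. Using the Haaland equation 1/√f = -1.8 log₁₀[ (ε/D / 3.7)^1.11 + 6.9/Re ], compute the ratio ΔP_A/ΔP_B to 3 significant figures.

Pipe A: V = Q/A = 0.005317/0.001742 = 3.051 m/s; Re = 2.349e+05; ε/D = 0.0212; Haaland → f = 0.05003; ΔP_A = f(L/D)(ρV²/2) = 4.881e+06 Pa.
Pipe B: V = Q/A = 0.005317/0.0006202 = 8.573 m/s; Re = 3.937e+05; ε/D = 0.00114; Haaland → f = 0.02091; ΔP_B = f(L/D)(ρV²/2) = 1.38e+07 Pa.
ΔP_A/ΔP_B = 4.881e+06/1.38e+07 = 0.354.

ΔP_A/ΔP_B ≈ 0.354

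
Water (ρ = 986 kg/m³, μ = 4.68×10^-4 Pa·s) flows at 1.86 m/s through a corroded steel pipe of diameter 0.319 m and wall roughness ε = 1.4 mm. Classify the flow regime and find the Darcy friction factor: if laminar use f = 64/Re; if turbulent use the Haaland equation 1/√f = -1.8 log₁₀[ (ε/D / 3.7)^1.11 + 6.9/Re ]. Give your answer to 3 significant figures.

f ≈ 0.0293

Re = ρVD/μ = 986·1.86·0.319/0.000468 = 1.25e+06.
Re > 4000 → turbulent. ε/D = 0.0014/0.319 = 0.00439; Haaland: 1/√f = -1.8 log₁₀[0.000565 + 5.52e-06] = 5.838, so f = 0.02934.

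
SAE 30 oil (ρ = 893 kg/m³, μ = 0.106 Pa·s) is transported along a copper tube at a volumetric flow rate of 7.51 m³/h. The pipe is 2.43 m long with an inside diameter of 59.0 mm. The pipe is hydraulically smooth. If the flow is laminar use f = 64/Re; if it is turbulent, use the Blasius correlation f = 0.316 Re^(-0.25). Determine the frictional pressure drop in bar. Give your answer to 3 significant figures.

Q = 7.51 m³/h = 7.51/3600 = 0.002086 m³/s.
Cross-sectional area A = πD²/4 = π(0.059)²/4 = 0.002734 m²; mean velocity V = Q/A = 0.002086/0.002734 = 0.763 m/s.
Reynolds number Re = ρVD/μ = 893 · 0.763 · 0.059 / 0.106 = 379.3.
Re < 2300 → laminar flow, so f = 64/Re = 64/379.3 = 0.1687 (the turbulent correlation is not needed).
Darcy-Weisbach: ΔP = f(L/D)(ρV²/2) = 0.1687·(2.43/0.059)·(893·0.763²/2) = 0.1687·41.19·260 = 1807 Pa.
ΔP = 1807 Pa = 0.0181 bar.

ΔP ≈ 0.0181 bar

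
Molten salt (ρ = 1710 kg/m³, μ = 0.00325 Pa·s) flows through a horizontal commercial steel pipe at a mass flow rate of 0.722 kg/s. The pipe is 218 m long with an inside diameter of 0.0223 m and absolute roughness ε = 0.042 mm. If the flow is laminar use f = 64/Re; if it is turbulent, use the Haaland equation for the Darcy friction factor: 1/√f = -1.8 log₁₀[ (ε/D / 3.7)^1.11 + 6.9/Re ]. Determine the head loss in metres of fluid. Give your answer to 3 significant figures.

A = πD²/4 = π(0.0223)²/4 = 0.0003906 m²; mean velocity V = ṁ/(ρA) = 0.722/(1710 · 0.0003906) = 1.081 m/s.
Reynolds number Re = ρVD/μ = 1710 · 1.081 · 0.0223 / 0.00325 = 1.268e+04.
Re > 4000 → turbulent. Relative roughness ε/D = 4.2e-05/0.0223 = 0.00188. Haaland: 1/√f = -1.8 log₁₀[(0.00188/3.7)^1.11 + 6.9/1.268e+04] = -1.8 log₁₀[0.000221 + 0.000544] = 5.609, so f = 0.03178.
Darcy-Weisbach: ΔP = f(L/D)(ρV²/2) = 0.03178·(218/0.0223)·(1710·1.081²/2) = 0.03178·9776·999.2 = 3.104e+05 Pa.
Head loss h_f = ΔP/(ρg) = 3.104e+05/(1710·9.81) = 18.5 m.

h_f ≈ 18.5 m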